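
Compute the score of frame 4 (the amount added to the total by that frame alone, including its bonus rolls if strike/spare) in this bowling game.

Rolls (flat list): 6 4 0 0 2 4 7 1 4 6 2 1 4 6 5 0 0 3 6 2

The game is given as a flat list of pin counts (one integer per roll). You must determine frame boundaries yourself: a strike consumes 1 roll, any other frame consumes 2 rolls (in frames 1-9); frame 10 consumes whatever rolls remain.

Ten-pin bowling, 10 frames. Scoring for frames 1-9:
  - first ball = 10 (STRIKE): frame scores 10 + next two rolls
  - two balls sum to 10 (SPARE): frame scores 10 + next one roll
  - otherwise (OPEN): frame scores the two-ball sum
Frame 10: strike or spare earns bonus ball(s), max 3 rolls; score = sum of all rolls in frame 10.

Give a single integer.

Answer: 8

Derivation:
Frame 1: SPARE (6+4=10). 10 + next roll (0) = 10. Cumulative: 10
Frame 2: OPEN (0+0=0). Cumulative: 10
Frame 3: OPEN (2+4=6). Cumulative: 16
Frame 4: OPEN (7+1=8). Cumulative: 24
Frame 5: SPARE (4+6=10). 10 + next roll (2) = 12. Cumulative: 36
Frame 6: OPEN (2+1=3). Cumulative: 39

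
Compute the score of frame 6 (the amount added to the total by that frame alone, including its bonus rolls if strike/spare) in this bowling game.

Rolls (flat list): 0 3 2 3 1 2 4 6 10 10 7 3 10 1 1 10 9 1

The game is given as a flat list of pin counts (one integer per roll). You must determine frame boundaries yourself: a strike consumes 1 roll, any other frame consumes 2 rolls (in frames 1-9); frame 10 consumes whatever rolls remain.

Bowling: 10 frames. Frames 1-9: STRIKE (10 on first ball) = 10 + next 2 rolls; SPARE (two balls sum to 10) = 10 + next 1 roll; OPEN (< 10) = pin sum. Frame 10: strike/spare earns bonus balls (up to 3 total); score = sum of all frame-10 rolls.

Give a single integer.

Frame 1: OPEN (0+3=3). Cumulative: 3
Frame 2: OPEN (2+3=5). Cumulative: 8
Frame 3: OPEN (1+2=3). Cumulative: 11
Frame 4: SPARE (4+6=10). 10 + next roll (10) = 20. Cumulative: 31
Frame 5: STRIKE. 10 + next two rolls (10+7) = 27. Cumulative: 58
Frame 6: STRIKE. 10 + next two rolls (7+3) = 20. Cumulative: 78
Frame 7: SPARE (7+3=10). 10 + next roll (10) = 20. Cumulative: 98
Frame 8: STRIKE. 10 + next two rolls (1+1) = 12. Cumulative: 110

Answer: 20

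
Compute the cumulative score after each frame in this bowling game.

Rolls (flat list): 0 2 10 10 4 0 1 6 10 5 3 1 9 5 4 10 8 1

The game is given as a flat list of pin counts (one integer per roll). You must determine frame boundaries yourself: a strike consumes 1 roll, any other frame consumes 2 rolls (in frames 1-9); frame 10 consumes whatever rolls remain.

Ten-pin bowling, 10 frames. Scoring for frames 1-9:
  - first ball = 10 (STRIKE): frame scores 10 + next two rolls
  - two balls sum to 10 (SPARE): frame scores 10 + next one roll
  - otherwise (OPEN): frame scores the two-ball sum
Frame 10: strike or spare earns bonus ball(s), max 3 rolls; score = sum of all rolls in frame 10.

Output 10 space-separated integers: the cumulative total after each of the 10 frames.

Frame 1: OPEN (0+2=2). Cumulative: 2
Frame 2: STRIKE. 10 + next two rolls (10+4) = 24. Cumulative: 26
Frame 3: STRIKE. 10 + next two rolls (4+0) = 14. Cumulative: 40
Frame 4: OPEN (4+0=4). Cumulative: 44
Frame 5: OPEN (1+6=7). Cumulative: 51
Frame 6: STRIKE. 10 + next two rolls (5+3) = 18. Cumulative: 69
Frame 7: OPEN (5+3=8). Cumulative: 77
Frame 8: SPARE (1+9=10). 10 + next roll (5) = 15. Cumulative: 92
Frame 9: OPEN (5+4=9). Cumulative: 101
Frame 10: STRIKE. Sum of all frame-10 rolls (10+8+1) = 19. Cumulative: 120

Answer: 2 26 40 44 51 69 77 92 101 120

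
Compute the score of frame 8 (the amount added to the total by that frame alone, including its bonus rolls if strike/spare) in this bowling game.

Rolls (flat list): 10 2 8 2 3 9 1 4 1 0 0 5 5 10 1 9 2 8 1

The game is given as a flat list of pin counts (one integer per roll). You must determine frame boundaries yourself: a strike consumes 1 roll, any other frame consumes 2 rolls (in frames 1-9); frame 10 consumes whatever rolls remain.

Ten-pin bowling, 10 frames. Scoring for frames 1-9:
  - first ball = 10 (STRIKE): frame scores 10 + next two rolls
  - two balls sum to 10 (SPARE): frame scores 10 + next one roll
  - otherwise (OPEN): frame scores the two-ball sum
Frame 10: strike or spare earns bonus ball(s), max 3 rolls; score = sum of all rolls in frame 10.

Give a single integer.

Frame 1: STRIKE. 10 + next two rolls (2+8) = 20. Cumulative: 20
Frame 2: SPARE (2+8=10). 10 + next roll (2) = 12. Cumulative: 32
Frame 3: OPEN (2+3=5). Cumulative: 37
Frame 4: SPARE (9+1=10). 10 + next roll (4) = 14. Cumulative: 51
Frame 5: OPEN (4+1=5). Cumulative: 56
Frame 6: OPEN (0+0=0). Cumulative: 56
Frame 7: SPARE (5+5=10). 10 + next roll (10) = 20. Cumulative: 76
Frame 8: STRIKE. 10 + next two rolls (1+9) = 20. Cumulative: 96
Frame 9: SPARE (1+9=10). 10 + next roll (2) = 12. Cumulative: 108
Frame 10: SPARE. Sum of all frame-10 rolls (2+8+1) = 11. Cumulative: 119

Answer: 20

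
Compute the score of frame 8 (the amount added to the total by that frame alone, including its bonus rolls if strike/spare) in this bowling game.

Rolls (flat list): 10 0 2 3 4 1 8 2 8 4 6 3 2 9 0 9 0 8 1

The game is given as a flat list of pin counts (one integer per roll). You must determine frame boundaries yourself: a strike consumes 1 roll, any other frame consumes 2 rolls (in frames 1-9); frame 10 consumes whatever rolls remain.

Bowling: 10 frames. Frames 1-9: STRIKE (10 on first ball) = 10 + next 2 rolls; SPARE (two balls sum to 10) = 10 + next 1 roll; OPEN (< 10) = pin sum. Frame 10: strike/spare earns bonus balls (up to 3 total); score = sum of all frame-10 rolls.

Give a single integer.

Frame 1: STRIKE. 10 + next two rolls (0+2) = 12. Cumulative: 12
Frame 2: OPEN (0+2=2). Cumulative: 14
Frame 3: OPEN (3+4=7). Cumulative: 21
Frame 4: OPEN (1+8=9). Cumulative: 30
Frame 5: SPARE (2+8=10). 10 + next roll (4) = 14. Cumulative: 44
Frame 6: SPARE (4+6=10). 10 + next roll (3) = 13. Cumulative: 57
Frame 7: OPEN (3+2=5). Cumulative: 62
Frame 8: OPEN (9+0=9). Cumulative: 71
Frame 9: OPEN (9+0=9). Cumulative: 80
Frame 10: OPEN. Sum of all frame-10 rolls (8+1) = 9. Cumulative: 89

Answer: 9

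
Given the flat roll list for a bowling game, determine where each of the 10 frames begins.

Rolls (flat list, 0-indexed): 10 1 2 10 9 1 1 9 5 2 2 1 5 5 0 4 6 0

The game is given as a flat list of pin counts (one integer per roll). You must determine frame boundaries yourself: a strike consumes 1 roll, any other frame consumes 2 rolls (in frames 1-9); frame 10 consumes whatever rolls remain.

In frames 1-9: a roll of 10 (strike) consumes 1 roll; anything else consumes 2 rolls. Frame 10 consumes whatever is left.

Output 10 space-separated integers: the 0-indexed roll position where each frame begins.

Answer: 0 1 3 4 6 8 10 12 14 16

Derivation:
Frame 1 starts at roll index 0: roll=10 (strike), consumes 1 roll
Frame 2 starts at roll index 1: rolls=1,2 (sum=3), consumes 2 rolls
Frame 3 starts at roll index 3: roll=10 (strike), consumes 1 roll
Frame 4 starts at roll index 4: rolls=9,1 (sum=10), consumes 2 rolls
Frame 5 starts at roll index 6: rolls=1,9 (sum=10), consumes 2 rolls
Frame 6 starts at roll index 8: rolls=5,2 (sum=7), consumes 2 rolls
Frame 7 starts at roll index 10: rolls=2,1 (sum=3), consumes 2 rolls
Frame 8 starts at roll index 12: rolls=5,5 (sum=10), consumes 2 rolls
Frame 9 starts at roll index 14: rolls=0,4 (sum=4), consumes 2 rolls
Frame 10 starts at roll index 16: 2 remaining rolls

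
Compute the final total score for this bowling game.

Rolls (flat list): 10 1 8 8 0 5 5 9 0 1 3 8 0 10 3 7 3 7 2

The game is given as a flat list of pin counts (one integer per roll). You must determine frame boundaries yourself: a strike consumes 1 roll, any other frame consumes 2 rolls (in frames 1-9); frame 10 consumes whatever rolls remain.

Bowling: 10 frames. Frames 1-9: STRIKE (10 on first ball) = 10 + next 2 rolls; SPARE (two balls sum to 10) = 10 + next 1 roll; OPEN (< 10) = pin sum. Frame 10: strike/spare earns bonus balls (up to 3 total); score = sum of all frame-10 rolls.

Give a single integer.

Answer: 121

Derivation:
Frame 1: STRIKE. 10 + next two rolls (1+8) = 19. Cumulative: 19
Frame 2: OPEN (1+8=9). Cumulative: 28
Frame 3: OPEN (8+0=8). Cumulative: 36
Frame 4: SPARE (5+5=10). 10 + next roll (9) = 19. Cumulative: 55
Frame 5: OPEN (9+0=9). Cumulative: 64
Frame 6: OPEN (1+3=4). Cumulative: 68
Frame 7: OPEN (8+0=8). Cumulative: 76
Frame 8: STRIKE. 10 + next two rolls (3+7) = 20. Cumulative: 96
Frame 9: SPARE (3+7=10). 10 + next roll (3) = 13. Cumulative: 109
Frame 10: SPARE. Sum of all frame-10 rolls (3+7+2) = 12. Cumulative: 121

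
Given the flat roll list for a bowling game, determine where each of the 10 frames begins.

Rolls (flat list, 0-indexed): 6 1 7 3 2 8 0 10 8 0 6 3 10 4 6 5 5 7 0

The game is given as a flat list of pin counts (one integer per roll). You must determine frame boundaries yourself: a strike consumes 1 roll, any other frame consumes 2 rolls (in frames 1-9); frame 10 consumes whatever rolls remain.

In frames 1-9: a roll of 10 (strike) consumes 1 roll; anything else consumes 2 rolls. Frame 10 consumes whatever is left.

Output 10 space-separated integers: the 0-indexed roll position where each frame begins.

Answer: 0 2 4 6 8 10 12 13 15 17

Derivation:
Frame 1 starts at roll index 0: rolls=6,1 (sum=7), consumes 2 rolls
Frame 2 starts at roll index 2: rolls=7,3 (sum=10), consumes 2 rolls
Frame 3 starts at roll index 4: rolls=2,8 (sum=10), consumes 2 rolls
Frame 4 starts at roll index 6: rolls=0,10 (sum=10), consumes 2 rolls
Frame 5 starts at roll index 8: rolls=8,0 (sum=8), consumes 2 rolls
Frame 6 starts at roll index 10: rolls=6,3 (sum=9), consumes 2 rolls
Frame 7 starts at roll index 12: roll=10 (strike), consumes 1 roll
Frame 8 starts at roll index 13: rolls=4,6 (sum=10), consumes 2 rolls
Frame 9 starts at roll index 15: rolls=5,5 (sum=10), consumes 2 rolls
Frame 10 starts at roll index 17: 2 remaining rolls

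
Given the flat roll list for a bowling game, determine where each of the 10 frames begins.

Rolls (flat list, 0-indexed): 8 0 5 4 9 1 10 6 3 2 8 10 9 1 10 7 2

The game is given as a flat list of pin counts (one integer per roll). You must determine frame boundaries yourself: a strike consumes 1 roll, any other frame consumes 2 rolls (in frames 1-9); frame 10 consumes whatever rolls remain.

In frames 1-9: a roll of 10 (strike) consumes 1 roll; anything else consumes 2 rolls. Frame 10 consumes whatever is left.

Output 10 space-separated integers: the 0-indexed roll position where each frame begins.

Frame 1 starts at roll index 0: rolls=8,0 (sum=8), consumes 2 rolls
Frame 2 starts at roll index 2: rolls=5,4 (sum=9), consumes 2 rolls
Frame 3 starts at roll index 4: rolls=9,1 (sum=10), consumes 2 rolls
Frame 4 starts at roll index 6: roll=10 (strike), consumes 1 roll
Frame 5 starts at roll index 7: rolls=6,3 (sum=9), consumes 2 rolls
Frame 6 starts at roll index 9: rolls=2,8 (sum=10), consumes 2 rolls
Frame 7 starts at roll index 11: roll=10 (strike), consumes 1 roll
Frame 8 starts at roll index 12: rolls=9,1 (sum=10), consumes 2 rolls
Frame 9 starts at roll index 14: roll=10 (strike), consumes 1 roll
Frame 10 starts at roll index 15: 2 remaining rolls

Answer: 0 2 4 6 7 9 11 12 14 15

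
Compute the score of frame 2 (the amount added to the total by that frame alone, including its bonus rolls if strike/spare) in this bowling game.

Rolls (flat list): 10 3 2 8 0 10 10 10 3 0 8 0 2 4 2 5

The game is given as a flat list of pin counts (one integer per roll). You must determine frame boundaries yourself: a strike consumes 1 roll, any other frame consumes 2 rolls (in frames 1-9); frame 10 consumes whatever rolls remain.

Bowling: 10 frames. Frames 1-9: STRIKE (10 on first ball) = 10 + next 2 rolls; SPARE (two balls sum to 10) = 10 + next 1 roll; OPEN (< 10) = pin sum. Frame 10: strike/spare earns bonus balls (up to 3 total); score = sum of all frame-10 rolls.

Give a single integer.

Frame 1: STRIKE. 10 + next two rolls (3+2) = 15. Cumulative: 15
Frame 2: OPEN (3+2=5). Cumulative: 20
Frame 3: OPEN (8+0=8). Cumulative: 28
Frame 4: STRIKE. 10 + next two rolls (10+10) = 30. Cumulative: 58

Answer: 5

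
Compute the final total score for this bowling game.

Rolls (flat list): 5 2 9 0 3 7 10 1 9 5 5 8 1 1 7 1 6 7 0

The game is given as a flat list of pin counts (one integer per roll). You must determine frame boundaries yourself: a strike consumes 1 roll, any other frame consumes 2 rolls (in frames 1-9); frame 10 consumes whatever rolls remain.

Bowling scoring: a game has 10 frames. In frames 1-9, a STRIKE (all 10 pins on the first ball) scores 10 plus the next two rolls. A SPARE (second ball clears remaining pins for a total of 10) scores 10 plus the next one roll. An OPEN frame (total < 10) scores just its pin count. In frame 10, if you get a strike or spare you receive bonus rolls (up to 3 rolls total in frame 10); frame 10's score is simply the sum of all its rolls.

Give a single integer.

Answer: 120

Derivation:
Frame 1: OPEN (5+2=7). Cumulative: 7
Frame 2: OPEN (9+0=9). Cumulative: 16
Frame 3: SPARE (3+7=10). 10 + next roll (10) = 20. Cumulative: 36
Frame 4: STRIKE. 10 + next two rolls (1+9) = 20. Cumulative: 56
Frame 5: SPARE (1+9=10). 10 + next roll (5) = 15. Cumulative: 71
Frame 6: SPARE (5+5=10). 10 + next roll (8) = 18. Cumulative: 89
Frame 7: OPEN (8+1=9). Cumulative: 98
Frame 8: OPEN (1+7=8). Cumulative: 106
Frame 9: OPEN (1+6=7). Cumulative: 113
Frame 10: OPEN. Sum of all frame-10 rolls (7+0) = 7. Cumulative: 120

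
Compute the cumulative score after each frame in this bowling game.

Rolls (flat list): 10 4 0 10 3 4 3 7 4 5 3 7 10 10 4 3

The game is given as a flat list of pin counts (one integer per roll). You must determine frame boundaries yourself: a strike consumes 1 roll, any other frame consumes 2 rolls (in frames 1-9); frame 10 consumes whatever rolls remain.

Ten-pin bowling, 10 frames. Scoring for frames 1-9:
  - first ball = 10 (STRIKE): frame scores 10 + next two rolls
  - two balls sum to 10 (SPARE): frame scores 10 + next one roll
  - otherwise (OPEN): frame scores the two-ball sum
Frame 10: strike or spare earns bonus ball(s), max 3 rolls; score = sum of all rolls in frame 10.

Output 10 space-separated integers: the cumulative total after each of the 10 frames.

Frame 1: STRIKE. 10 + next two rolls (4+0) = 14. Cumulative: 14
Frame 2: OPEN (4+0=4). Cumulative: 18
Frame 3: STRIKE. 10 + next two rolls (3+4) = 17. Cumulative: 35
Frame 4: OPEN (3+4=7). Cumulative: 42
Frame 5: SPARE (3+7=10). 10 + next roll (4) = 14. Cumulative: 56
Frame 6: OPEN (4+5=9). Cumulative: 65
Frame 7: SPARE (3+7=10). 10 + next roll (10) = 20. Cumulative: 85
Frame 8: STRIKE. 10 + next two rolls (10+4) = 24. Cumulative: 109
Frame 9: STRIKE. 10 + next two rolls (4+3) = 17. Cumulative: 126
Frame 10: OPEN. Sum of all frame-10 rolls (4+3) = 7. Cumulative: 133

Answer: 14 18 35 42 56 65 85 109 126 133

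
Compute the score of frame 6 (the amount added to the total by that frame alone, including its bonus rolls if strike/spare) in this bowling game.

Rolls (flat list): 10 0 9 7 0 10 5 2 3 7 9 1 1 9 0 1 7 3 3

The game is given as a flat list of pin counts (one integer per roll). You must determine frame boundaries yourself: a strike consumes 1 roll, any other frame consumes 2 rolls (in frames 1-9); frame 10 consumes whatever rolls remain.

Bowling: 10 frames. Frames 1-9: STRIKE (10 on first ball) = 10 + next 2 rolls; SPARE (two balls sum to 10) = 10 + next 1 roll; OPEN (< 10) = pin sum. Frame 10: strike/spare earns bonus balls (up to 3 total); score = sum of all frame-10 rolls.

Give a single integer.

Frame 1: STRIKE. 10 + next two rolls (0+9) = 19. Cumulative: 19
Frame 2: OPEN (0+9=9). Cumulative: 28
Frame 3: OPEN (7+0=7). Cumulative: 35
Frame 4: STRIKE. 10 + next two rolls (5+2) = 17. Cumulative: 52
Frame 5: OPEN (5+2=7). Cumulative: 59
Frame 6: SPARE (3+7=10). 10 + next roll (9) = 19. Cumulative: 78
Frame 7: SPARE (9+1=10). 10 + next roll (1) = 11. Cumulative: 89
Frame 8: SPARE (1+9=10). 10 + next roll (0) = 10. Cumulative: 99

Answer: 19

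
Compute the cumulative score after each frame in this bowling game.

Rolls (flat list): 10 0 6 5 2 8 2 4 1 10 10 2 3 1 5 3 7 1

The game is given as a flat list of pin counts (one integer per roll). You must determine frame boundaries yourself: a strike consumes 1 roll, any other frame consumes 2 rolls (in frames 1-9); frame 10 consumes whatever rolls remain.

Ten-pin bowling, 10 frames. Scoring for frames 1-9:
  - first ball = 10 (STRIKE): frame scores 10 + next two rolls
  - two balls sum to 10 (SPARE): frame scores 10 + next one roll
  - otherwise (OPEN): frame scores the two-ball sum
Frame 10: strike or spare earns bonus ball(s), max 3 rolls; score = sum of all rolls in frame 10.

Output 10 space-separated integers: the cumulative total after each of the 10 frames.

Answer: 16 22 29 43 48 70 85 90 96 107

Derivation:
Frame 1: STRIKE. 10 + next two rolls (0+6) = 16. Cumulative: 16
Frame 2: OPEN (0+6=6). Cumulative: 22
Frame 3: OPEN (5+2=7). Cumulative: 29
Frame 4: SPARE (8+2=10). 10 + next roll (4) = 14. Cumulative: 43
Frame 5: OPEN (4+1=5). Cumulative: 48
Frame 6: STRIKE. 10 + next two rolls (10+2) = 22. Cumulative: 70
Frame 7: STRIKE. 10 + next two rolls (2+3) = 15. Cumulative: 85
Frame 8: OPEN (2+3=5). Cumulative: 90
Frame 9: OPEN (1+5=6). Cumulative: 96
Frame 10: SPARE. Sum of all frame-10 rolls (3+7+1) = 11. Cumulative: 107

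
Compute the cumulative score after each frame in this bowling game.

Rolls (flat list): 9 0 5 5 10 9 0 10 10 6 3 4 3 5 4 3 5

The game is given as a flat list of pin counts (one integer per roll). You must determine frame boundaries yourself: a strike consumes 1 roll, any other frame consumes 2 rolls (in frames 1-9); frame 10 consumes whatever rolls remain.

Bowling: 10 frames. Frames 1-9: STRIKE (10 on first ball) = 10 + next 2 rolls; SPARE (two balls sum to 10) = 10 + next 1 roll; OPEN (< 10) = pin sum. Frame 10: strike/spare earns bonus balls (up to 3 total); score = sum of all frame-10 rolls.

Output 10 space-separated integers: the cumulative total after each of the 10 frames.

Answer: 9 29 48 57 83 102 111 118 127 135

Derivation:
Frame 1: OPEN (9+0=9). Cumulative: 9
Frame 2: SPARE (5+5=10). 10 + next roll (10) = 20. Cumulative: 29
Frame 3: STRIKE. 10 + next two rolls (9+0) = 19. Cumulative: 48
Frame 4: OPEN (9+0=9). Cumulative: 57
Frame 5: STRIKE. 10 + next two rolls (10+6) = 26. Cumulative: 83
Frame 6: STRIKE. 10 + next two rolls (6+3) = 19. Cumulative: 102
Frame 7: OPEN (6+3=9). Cumulative: 111
Frame 8: OPEN (4+3=7). Cumulative: 118
Frame 9: OPEN (5+4=9). Cumulative: 127
Frame 10: OPEN. Sum of all frame-10 rolls (3+5) = 8. Cumulative: 135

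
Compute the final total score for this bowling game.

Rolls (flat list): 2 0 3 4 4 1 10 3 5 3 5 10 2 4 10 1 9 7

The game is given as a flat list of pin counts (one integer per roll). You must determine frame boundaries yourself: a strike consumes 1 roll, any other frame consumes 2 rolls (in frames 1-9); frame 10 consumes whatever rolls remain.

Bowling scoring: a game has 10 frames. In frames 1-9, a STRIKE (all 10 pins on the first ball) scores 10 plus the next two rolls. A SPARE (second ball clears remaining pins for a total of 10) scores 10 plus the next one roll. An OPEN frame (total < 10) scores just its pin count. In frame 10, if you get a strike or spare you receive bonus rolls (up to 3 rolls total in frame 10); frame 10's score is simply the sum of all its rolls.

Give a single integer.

Frame 1: OPEN (2+0=2). Cumulative: 2
Frame 2: OPEN (3+4=7). Cumulative: 9
Frame 3: OPEN (4+1=5). Cumulative: 14
Frame 4: STRIKE. 10 + next two rolls (3+5) = 18. Cumulative: 32
Frame 5: OPEN (3+5=8). Cumulative: 40
Frame 6: OPEN (3+5=8). Cumulative: 48
Frame 7: STRIKE. 10 + next two rolls (2+4) = 16. Cumulative: 64
Frame 8: OPEN (2+4=6). Cumulative: 70
Frame 9: STRIKE. 10 + next two rolls (1+9) = 20. Cumulative: 90
Frame 10: SPARE. Sum of all frame-10 rolls (1+9+7) = 17. Cumulative: 107

Answer: 107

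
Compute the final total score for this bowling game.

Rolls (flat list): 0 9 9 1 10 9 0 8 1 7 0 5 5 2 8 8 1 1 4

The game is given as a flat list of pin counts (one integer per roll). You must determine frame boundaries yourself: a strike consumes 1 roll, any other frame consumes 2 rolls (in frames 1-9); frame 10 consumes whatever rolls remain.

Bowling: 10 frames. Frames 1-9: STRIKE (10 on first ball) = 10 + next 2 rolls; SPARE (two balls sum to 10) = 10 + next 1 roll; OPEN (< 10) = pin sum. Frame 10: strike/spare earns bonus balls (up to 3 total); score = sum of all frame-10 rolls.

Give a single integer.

Frame 1: OPEN (0+9=9). Cumulative: 9
Frame 2: SPARE (9+1=10). 10 + next roll (10) = 20. Cumulative: 29
Frame 3: STRIKE. 10 + next two rolls (9+0) = 19. Cumulative: 48
Frame 4: OPEN (9+0=9). Cumulative: 57
Frame 5: OPEN (8+1=9). Cumulative: 66
Frame 6: OPEN (7+0=7). Cumulative: 73
Frame 7: SPARE (5+5=10). 10 + next roll (2) = 12. Cumulative: 85
Frame 8: SPARE (2+8=10). 10 + next roll (8) = 18. Cumulative: 103
Frame 9: OPEN (8+1=9). Cumulative: 112
Frame 10: OPEN. Sum of all frame-10 rolls (1+4) = 5. Cumulative: 117

Answer: 117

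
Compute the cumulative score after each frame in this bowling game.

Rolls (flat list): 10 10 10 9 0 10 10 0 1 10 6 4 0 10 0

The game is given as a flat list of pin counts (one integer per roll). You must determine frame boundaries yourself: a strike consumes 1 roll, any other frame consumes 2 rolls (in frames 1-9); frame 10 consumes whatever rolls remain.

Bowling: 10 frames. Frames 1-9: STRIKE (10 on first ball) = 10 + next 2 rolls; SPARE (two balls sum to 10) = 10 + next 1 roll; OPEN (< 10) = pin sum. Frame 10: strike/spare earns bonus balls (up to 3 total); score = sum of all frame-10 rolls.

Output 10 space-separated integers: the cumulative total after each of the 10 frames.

Answer: 30 59 78 87 107 118 119 139 149 159

Derivation:
Frame 1: STRIKE. 10 + next two rolls (10+10) = 30. Cumulative: 30
Frame 2: STRIKE. 10 + next two rolls (10+9) = 29. Cumulative: 59
Frame 3: STRIKE. 10 + next two rolls (9+0) = 19. Cumulative: 78
Frame 4: OPEN (9+0=9). Cumulative: 87
Frame 5: STRIKE. 10 + next two rolls (10+0) = 20. Cumulative: 107
Frame 6: STRIKE. 10 + next two rolls (0+1) = 11. Cumulative: 118
Frame 7: OPEN (0+1=1). Cumulative: 119
Frame 8: STRIKE. 10 + next two rolls (6+4) = 20. Cumulative: 139
Frame 9: SPARE (6+4=10). 10 + next roll (0) = 10. Cumulative: 149
Frame 10: SPARE. Sum of all frame-10 rolls (0+10+0) = 10. Cumulative: 159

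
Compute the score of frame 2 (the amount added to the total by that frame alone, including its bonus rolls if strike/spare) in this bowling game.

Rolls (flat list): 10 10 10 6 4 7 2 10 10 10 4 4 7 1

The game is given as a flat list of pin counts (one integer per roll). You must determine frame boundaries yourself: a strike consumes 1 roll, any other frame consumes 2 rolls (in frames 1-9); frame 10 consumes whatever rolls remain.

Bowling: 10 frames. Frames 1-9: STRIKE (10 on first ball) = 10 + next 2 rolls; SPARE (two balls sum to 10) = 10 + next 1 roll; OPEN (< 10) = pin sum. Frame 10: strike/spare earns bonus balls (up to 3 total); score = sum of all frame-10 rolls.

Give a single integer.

Frame 1: STRIKE. 10 + next two rolls (10+10) = 30. Cumulative: 30
Frame 2: STRIKE. 10 + next two rolls (10+6) = 26. Cumulative: 56
Frame 3: STRIKE. 10 + next two rolls (6+4) = 20. Cumulative: 76
Frame 4: SPARE (6+4=10). 10 + next roll (7) = 17. Cumulative: 93

Answer: 26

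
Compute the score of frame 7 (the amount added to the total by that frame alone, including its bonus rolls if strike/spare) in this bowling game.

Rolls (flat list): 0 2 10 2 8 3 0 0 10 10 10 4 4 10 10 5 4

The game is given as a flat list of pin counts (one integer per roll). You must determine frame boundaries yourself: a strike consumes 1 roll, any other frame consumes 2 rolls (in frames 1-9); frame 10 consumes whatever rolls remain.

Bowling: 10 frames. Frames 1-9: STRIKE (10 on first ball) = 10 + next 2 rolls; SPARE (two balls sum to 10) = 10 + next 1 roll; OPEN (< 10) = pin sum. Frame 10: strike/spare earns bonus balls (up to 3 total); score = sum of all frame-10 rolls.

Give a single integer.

Answer: 18

Derivation:
Frame 1: OPEN (0+2=2). Cumulative: 2
Frame 2: STRIKE. 10 + next two rolls (2+8) = 20. Cumulative: 22
Frame 3: SPARE (2+8=10). 10 + next roll (3) = 13. Cumulative: 35
Frame 4: OPEN (3+0=3). Cumulative: 38
Frame 5: SPARE (0+10=10). 10 + next roll (10) = 20. Cumulative: 58
Frame 6: STRIKE. 10 + next two rolls (10+4) = 24. Cumulative: 82
Frame 7: STRIKE. 10 + next two rolls (4+4) = 18. Cumulative: 100
Frame 8: OPEN (4+4=8). Cumulative: 108
Frame 9: STRIKE. 10 + next two rolls (10+5) = 25. Cumulative: 133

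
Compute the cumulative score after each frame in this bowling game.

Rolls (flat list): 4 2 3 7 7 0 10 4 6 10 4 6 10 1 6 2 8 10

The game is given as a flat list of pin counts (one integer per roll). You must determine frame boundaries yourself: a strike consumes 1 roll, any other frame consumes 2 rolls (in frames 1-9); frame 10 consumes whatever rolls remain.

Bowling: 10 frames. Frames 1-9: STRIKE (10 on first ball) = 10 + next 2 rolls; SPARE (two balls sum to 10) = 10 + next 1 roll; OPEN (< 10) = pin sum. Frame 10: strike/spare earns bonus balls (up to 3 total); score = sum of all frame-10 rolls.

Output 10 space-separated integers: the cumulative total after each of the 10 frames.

Frame 1: OPEN (4+2=6). Cumulative: 6
Frame 2: SPARE (3+7=10). 10 + next roll (7) = 17. Cumulative: 23
Frame 3: OPEN (7+0=7). Cumulative: 30
Frame 4: STRIKE. 10 + next two rolls (4+6) = 20. Cumulative: 50
Frame 5: SPARE (4+6=10). 10 + next roll (10) = 20. Cumulative: 70
Frame 6: STRIKE. 10 + next two rolls (4+6) = 20. Cumulative: 90
Frame 7: SPARE (4+6=10). 10 + next roll (10) = 20. Cumulative: 110
Frame 8: STRIKE. 10 + next two rolls (1+6) = 17. Cumulative: 127
Frame 9: OPEN (1+6=7). Cumulative: 134
Frame 10: SPARE. Sum of all frame-10 rolls (2+8+10) = 20. Cumulative: 154

Answer: 6 23 30 50 70 90 110 127 134 154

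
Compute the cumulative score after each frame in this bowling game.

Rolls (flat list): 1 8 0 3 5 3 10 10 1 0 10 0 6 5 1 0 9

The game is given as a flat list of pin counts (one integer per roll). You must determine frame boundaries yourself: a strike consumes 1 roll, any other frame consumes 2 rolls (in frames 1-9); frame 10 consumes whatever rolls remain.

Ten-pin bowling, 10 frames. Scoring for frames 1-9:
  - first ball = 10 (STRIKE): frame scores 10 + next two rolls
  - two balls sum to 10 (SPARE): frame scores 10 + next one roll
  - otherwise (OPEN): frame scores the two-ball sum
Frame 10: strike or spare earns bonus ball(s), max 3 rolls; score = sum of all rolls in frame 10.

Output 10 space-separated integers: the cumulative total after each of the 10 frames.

Answer: 9 12 20 41 52 53 69 75 81 90

Derivation:
Frame 1: OPEN (1+8=9). Cumulative: 9
Frame 2: OPEN (0+3=3). Cumulative: 12
Frame 3: OPEN (5+3=8). Cumulative: 20
Frame 4: STRIKE. 10 + next two rolls (10+1) = 21. Cumulative: 41
Frame 5: STRIKE. 10 + next two rolls (1+0) = 11. Cumulative: 52
Frame 6: OPEN (1+0=1). Cumulative: 53
Frame 7: STRIKE. 10 + next two rolls (0+6) = 16. Cumulative: 69
Frame 8: OPEN (0+6=6). Cumulative: 75
Frame 9: OPEN (5+1=6). Cumulative: 81
Frame 10: OPEN. Sum of all frame-10 rolls (0+9) = 9. Cumulative: 90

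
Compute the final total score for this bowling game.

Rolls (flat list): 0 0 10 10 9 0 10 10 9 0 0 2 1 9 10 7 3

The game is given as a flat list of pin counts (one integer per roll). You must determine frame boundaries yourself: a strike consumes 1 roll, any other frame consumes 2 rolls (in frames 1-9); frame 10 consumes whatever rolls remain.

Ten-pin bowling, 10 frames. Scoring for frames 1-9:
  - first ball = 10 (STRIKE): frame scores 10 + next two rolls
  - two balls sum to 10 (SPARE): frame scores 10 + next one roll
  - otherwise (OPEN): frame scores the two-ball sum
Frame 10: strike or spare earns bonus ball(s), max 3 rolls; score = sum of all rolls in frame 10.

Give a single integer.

Answer: 156

Derivation:
Frame 1: OPEN (0+0=0). Cumulative: 0
Frame 2: STRIKE. 10 + next two rolls (10+9) = 29. Cumulative: 29
Frame 3: STRIKE. 10 + next two rolls (9+0) = 19. Cumulative: 48
Frame 4: OPEN (9+0=9). Cumulative: 57
Frame 5: STRIKE. 10 + next two rolls (10+9) = 29. Cumulative: 86
Frame 6: STRIKE. 10 + next two rolls (9+0) = 19. Cumulative: 105
Frame 7: OPEN (9+0=9). Cumulative: 114
Frame 8: OPEN (0+2=2). Cumulative: 116
Frame 9: SPARE (1+9=10). 10 + next roll (10) = 20. Cumulative: 136
Frame 10: STRIKE. Sum of all frame-10 rolls (10+7+3) = 20. Cumulative: 156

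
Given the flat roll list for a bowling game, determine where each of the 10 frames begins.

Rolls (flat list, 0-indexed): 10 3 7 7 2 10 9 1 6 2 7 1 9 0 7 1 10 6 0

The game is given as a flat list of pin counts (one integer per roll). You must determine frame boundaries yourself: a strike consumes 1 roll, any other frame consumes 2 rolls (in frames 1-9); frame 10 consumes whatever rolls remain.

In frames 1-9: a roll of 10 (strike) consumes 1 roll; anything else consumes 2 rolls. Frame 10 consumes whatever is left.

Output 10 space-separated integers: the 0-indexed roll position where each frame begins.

Answer: 0 1 3 5 6 8 10 12 14 16

Derivation:
Frame 1 starts at roll index 0: roll=10 (strike), consumes 1 roll
Frame 2 starts at roll index 1: rolls=3,7 (sum=10), consumes 2 rolls
Frame 3 starts at roll index 3: rolls=7,2 (sum=9), consumes 2 rolls
Frame 4 starts at roll index 5: roll=10 (strike), consumes 1 roll
Frame 5 starts at roll index 6: rolls=9,1 (sum=10), consumes 2 rolls
Frame 6 starts at roll index 8: rolls=6,2 (sum=8), consumes 2 rolls
Frame 7 starts at roll index 10: rolls=7,1 (sum=8), consumes 2 rolls
Frame 8 starts at roll index 12: rolls=9,0 (sum=9), consumes 2 rolls
Frame 9 starts at roll index 14: rolls=7,1 (sum=8), consumes 2 rolls
Frame 10 starts at roll index 16: 3 remaining rolls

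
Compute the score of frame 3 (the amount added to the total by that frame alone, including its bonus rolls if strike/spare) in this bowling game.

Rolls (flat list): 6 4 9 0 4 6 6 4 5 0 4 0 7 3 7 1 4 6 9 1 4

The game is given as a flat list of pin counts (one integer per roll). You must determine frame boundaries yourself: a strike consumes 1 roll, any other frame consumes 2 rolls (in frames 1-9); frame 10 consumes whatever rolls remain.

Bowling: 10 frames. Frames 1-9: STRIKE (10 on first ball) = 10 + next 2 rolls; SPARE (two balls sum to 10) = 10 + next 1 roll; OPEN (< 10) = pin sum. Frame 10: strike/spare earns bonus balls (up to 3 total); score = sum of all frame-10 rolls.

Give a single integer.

Frame 1: SPARE (6+4=10). 10 + next roll (9) = 19. Cumulative: 19
Frame 2: OPEN (9+0=9). Cumulative: 28
Frame 3: SPARE (4+6=10). 10 + next roll (6) = 16. Cumulative: 44
Frame 4: SPARE (6+4=10). 10 + next roll (5) = 15. Cumulative: 59
Frame 5: OPEN (5+0=5). Cumulative: 64

Answer: 16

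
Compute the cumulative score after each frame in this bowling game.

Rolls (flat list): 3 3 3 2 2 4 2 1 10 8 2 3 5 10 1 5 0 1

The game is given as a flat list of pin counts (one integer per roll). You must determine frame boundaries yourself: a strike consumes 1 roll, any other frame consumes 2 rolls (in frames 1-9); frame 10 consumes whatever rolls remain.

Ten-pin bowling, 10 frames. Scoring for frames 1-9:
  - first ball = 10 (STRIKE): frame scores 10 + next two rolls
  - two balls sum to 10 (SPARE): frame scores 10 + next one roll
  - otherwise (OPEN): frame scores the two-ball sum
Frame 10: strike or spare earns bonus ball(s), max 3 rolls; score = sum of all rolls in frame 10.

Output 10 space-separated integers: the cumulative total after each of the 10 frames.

Answer: 6 11 17 20 40 53 61 77 83 84

Derivation:
Frame 1: OPEN (3+3=6). Cumulative: 6
Frame 2: OPEN (3+2=5). Cumulative: 11
Frame 3: OPEN (2+4=6). Cumulative: 17
Frame 4: OPEN (2+1=3). Cumulative: 20
Frame 5: STRIKE. 10 + next two rolls (8+2) = 20. Cumulative: 40
Frame 6: SPARE (8+2=10). 10 + next roll (3) = 13. Cumulative: 53
Frame 7: OPEN (3+5=8). Cumulative: 61
Frame 8: STRIKE. 10 + next two rolls (1+5) = 16. Cumulative: 77
Frame 9: OPEN (1+5=6). Cumulative: 83
Frame 10: OPEN. Sum of all frame-10 rolls (0+1) = 1. Cumulative: 84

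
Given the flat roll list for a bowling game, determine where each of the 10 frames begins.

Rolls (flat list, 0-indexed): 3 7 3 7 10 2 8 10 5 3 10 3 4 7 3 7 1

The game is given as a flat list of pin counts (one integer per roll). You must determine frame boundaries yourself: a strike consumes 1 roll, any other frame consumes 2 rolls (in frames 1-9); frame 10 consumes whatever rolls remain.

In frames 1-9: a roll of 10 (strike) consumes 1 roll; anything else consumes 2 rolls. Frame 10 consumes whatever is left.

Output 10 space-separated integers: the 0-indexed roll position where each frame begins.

Answer: 0 2 4 5 7 8 10 11 13 15

Derivation:
Frame 1 starts at roll index 0: rolls=3,7 (sum=10), consumes 2 rolls
Frame 2 starts at roll index 2: rolls=3,7 (sum=10), consumes 2 rolls
Frame 3 starts at roll index 4: roll=10 (strike), consumes 1 roll
Frame 4 starts at roll index 5: rolls=2,8 (sum=10), consumes 2 rolls
Frame 5 starts at roll index 7: roll=10 (strike), consumes 1 roll
Frame 6 starts at roll index 8: rolls=5,3 (sum=8), consumes 2 rolls
Frame 7 starts at roll index 10: roll=10 (strike), consumes 1 roll
Frame 8 starts at roll index 11: rolls=3,4 (sum=7), consumes 2 rolls
Frame 9 starts at roll index 13: rolls=7,3 (sum=10), consumes 2 rolls
Frame 10 starts at roll index 15: 2 remaining rolls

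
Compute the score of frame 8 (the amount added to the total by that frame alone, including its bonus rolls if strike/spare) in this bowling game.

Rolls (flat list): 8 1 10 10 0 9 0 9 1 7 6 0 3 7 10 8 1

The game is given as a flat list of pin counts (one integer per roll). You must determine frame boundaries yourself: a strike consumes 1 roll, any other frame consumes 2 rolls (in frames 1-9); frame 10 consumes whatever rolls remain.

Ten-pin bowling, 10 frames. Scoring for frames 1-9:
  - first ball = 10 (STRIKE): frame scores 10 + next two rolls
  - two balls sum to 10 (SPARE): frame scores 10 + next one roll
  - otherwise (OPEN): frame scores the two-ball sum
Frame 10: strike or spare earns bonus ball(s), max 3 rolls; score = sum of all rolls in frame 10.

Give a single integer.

Answer: 20

Derivation:
Frame 1: OPEN (8+1=9). Cumulative: 9
Frame 2: STRIKE. 10 + next two rolls (10+0) = 20. Cumulative: 29
Frame 3: STRIKE. 10 + next two rolls (0+9) = 19. Cumulative: 48
Frame 4: OPEN (0+9=9). Cumulative: 57
Frame 5: OPEN (0+9=9). Cumulative: 66
Frame 6: OPEN (1+7=8). Cumulative: 74
Frame 7: OPEN (6+0=6). Cumulative: 80
Frame 8: SPARE (3+7=10). 10 + next roll (10) = 20. Cumulative: 100
Frame 9: STRIKE. 10 + next two rolls (8+1) = 19. Cumulative: 119
Frame 10: OPEN. Sum of all frame-10 rolls (8+1) = 9. Cumulative: 128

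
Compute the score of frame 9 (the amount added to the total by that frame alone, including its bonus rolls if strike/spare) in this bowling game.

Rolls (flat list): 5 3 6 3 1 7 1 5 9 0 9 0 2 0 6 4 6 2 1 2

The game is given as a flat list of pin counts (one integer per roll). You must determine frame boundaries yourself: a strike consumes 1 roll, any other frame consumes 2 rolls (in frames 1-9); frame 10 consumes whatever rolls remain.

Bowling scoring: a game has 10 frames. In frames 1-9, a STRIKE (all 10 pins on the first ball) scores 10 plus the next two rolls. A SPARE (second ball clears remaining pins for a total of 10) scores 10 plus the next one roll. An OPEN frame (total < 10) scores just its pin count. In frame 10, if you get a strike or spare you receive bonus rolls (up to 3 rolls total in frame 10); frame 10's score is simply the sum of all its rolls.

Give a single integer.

Frame 1: OPEN (5+3=8). Cumulative: 8
Frame 2: OPEN (6+3=9). Cumulative: 17
Frame 3: OPEN (1+7=8). Cumulative: 25
Frame 4: OPEN (1+5=6). Cumulative: 31
Frame 5: OPEN (9+0=9). Cumulative: 40
Frame 6: OPEN (9+0=9). Cumulative: 49
Frame 7: OPEN (2+0=2). Cumulative: 51
Frame 8: SPARE (6+4=10). 10 + next roll (6) = 16. Cumulative: 67
Frame 9: OPEN (6+2=8). Cumulative: 75
Frame 10: OPEN. Sum of all frame-10 rolls (1+2) = 3. Cumulative: 78

Answer: 8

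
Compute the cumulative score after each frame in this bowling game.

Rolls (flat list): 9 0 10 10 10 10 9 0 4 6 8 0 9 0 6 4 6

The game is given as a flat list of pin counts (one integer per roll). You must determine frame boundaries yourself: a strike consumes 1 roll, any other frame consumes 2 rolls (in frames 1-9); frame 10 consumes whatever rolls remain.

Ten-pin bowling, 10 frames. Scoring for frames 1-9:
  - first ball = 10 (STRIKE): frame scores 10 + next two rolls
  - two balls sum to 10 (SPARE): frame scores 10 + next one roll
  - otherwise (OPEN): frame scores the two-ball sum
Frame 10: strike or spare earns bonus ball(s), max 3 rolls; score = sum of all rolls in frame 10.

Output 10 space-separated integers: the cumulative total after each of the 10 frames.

Frame 1: OPEN (9+0=9). Cumulative: 9
Frame 2: STRIKE. 10 + next two rolls (10+10) = 30. Cumulative: 39
Frame 3: STRIKE. 10 + next two rolls (10+10) = 30. Cumulative: 69
Frame 4: STRIKE. 10 + next two rolls (10+9) = 29. Cumulative: 98
Frame 5: STRIKE. 10 + next two rolls (9+0) = 19. Cumulative: 117
Frame 6: OPEN (9+0=9). Cumulative: 126
Frame 7: SPARE (4+6=10). 10 + next roll (8) = 18. Cumulative: 144
Frame 8: OPEN (8+0=8). Cumulative: 152
Frame 9: OPEN (9+0=9). Cumulative: 161
Frame 10: SPARE. Sum of all frame-10 rolls (6+4+6) = 16. Cumulative: 177

Answer: 9 39 69 98 117 126 144 152 161 177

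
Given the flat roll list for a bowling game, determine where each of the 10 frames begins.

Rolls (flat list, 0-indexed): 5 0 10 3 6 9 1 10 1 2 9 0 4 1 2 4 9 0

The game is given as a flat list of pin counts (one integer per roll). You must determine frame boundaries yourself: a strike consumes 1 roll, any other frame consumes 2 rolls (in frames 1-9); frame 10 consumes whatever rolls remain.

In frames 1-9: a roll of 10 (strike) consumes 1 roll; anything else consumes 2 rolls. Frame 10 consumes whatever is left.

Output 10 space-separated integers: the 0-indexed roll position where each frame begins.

Frame 1 starts at roll index 0: rolls=5,0 (sum=5), consumes 2 rolls
Frame 2 starts at roll index 2: roll=10 (strike), consumes 1 roll
Frame 3 starts at roll index 3: rolls=3,6 (sum=9), consumes 2 rolls
Frame 4 starts at roll index 5: rolls=9,1 (sum=10), consumes 2 rolls
Frame 5 starts at roll index 7: roll=10 (strike), consumes 1 roll
Frame 6 starts at roll index 8: rolls=1,2 (sum=3), consumes 2 rolls
Frame 7 starts at roll index 10: rolls=9,0 (sum=9), consumes 2 rolls
Frame 8 starts at roll index 12: rolls=4,1 (sum=5), consumes 2 rolls
Frame 9 starts at roll index 14: rolls=2,4 (sum=6), consumes 2 rolls
Frame 10 starts at roll index 16: 2 remaining rolls

Answer: 0 2 3 5 7 8 10 12 14 16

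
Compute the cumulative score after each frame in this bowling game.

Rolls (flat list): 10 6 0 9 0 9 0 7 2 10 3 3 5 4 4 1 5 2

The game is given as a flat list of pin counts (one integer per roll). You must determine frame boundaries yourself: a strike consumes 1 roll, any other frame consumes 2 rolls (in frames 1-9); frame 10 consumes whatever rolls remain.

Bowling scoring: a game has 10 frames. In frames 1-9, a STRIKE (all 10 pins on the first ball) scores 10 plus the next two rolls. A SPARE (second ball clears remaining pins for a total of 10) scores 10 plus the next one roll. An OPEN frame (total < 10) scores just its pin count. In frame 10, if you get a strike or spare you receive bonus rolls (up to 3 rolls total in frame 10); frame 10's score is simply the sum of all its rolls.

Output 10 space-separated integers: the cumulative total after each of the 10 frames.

Frame 1: STRIKE. 10 + next two rolls (6+0) = 16. Cumulative: 16
Frame 2: OPEN (6+0=6). Cumulative: 22
Frame 3: OPEN (9+0=9). Cumulative: 31
Frame 4: OPEN (9+0=9). Cumulative: 40
Frame 5: OPEN (7+2=9). Cumulative: 49
Frame 6: STRIKE. 10 + next two rolls (3+3) = 16. Cumulative: 65
Frame 7: OPEN (3+3=6). Cumulative: 71
Frame 8: OPEN (5+4=9). Cumulative: 80
Frame 9: OPEN (4+1=5). Cumulative: 85
Frame 10: OPEN. Sum of all frame-10 rolls (5+2) = 7. Cumulative: 92

Answer: 16 22 31 40 49 65 71 80 85 92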